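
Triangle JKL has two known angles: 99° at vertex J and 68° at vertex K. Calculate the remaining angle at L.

By the triangle angle sum property, the three interior angles of any triangle add up to 180°.
We know angle J = 99° and angle K = 68°, so their sum is 167°.
Therefore angle L = 180° - 167° = 13°.

13 degrees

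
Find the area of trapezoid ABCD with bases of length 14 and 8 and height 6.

A trapezoid's area equals the midsegment times the height.
The midsegment is (14 + 8) / 2 = 11.
Area = 11 * 6 = 66.

66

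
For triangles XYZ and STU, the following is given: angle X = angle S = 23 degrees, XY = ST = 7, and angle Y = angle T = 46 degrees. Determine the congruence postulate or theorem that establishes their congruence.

The given information provides:
angle X = angle S = 23 degrees, XY = ST = 7, and angle Y = angle T = 46 degrees
This matches the ASA congruence theorem.
Two pairs of corresponding angles and the included side are equal (Angle-Side-Angle).

ASA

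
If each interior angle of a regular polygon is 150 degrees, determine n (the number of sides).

The exterior angle is the supplement of the interior angle: 180 - 150 = 30 degrees.
Since the exterior angles of any convex polygon sum to 360 degrees, the number of sides is 360 / 30 = 12.

12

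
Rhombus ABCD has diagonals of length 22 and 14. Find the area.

Area = (22 * 14) / 2 = 308 / 2 = 154

154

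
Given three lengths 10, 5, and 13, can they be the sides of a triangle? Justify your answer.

Sort the sides: 5, 10, 13.
It suffices to check that the sum of the two smallest exceeds the largest:
5 + 10 = 15 > 13. ✓
Yes, a valid triangle can be formed.

Yes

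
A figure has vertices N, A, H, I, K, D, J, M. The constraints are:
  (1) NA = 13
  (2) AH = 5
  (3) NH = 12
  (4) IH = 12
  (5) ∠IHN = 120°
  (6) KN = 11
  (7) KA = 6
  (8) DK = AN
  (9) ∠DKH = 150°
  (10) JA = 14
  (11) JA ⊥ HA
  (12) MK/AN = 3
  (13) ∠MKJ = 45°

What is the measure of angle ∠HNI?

Step 1: By the law of cosines on triangle NHI: NI² = 12² + 12² − 2·12·12·cos(120°) = 432, so NI = 12·√3.
Step 2: By the inverse law of cosines on triangle HNI: cos(∠HNI) = (12² + (12·√3)² − 12²) / (2·12·12·√3) = 432/498.83 = 0.866, so ∠HNI = 30°.

Therefore, the measure of angle ∠HNI = 30°.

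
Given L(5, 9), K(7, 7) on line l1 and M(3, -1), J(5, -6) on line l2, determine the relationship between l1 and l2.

Slope of line 1: m1 = (7 - 9)/(7 - 5) = -2/2 = -1
Slope of line 2: m2 = (-6 - -1)/(5 - 3) = -5/2 = -5/2
m1 != m2 and m1*m2 = 5/2 != -1. Neither.

Neither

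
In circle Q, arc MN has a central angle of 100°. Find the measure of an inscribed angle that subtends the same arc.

An inscribed angle intercepts an arc from a point on the circle, while the central angle intercepts the same arc from the center.
The inscribed angle is always half the central angle: 100° / 2 = 50°.

50°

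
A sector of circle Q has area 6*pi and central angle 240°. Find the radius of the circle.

Sector area A = πr² × θ/360, so r² = 360A / (πθ).
r² = 360 × 6*pi / (π × 240)
r² = 9
r = 3

3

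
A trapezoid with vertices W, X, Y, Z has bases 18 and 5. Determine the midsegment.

The midsegment of a trapezoid = (base1 + base2) / 2
midsegment = (18 + 5) / 2
midsegment = 23 / 2
midsegment = 23/2

23/2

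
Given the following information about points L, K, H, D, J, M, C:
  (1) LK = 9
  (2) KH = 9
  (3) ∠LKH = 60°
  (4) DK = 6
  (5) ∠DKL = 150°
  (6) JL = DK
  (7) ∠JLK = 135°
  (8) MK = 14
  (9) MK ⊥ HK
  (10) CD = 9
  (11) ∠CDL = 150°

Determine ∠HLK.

Step 1: By the law of cosines on triangle LKH: LH² = 9² + 9² − 2·9·9·cos(60°) = 81, so LH = 9.
Step 2: By the inverse law of cosines on triangle HLK: cos(∠HLK) = (9² + 9² − 9²) / (2·9·9) = 81/162 = 0.5, so ∠HLK = 60°.

Therefore, the measure of angle ∠HLK = 60°.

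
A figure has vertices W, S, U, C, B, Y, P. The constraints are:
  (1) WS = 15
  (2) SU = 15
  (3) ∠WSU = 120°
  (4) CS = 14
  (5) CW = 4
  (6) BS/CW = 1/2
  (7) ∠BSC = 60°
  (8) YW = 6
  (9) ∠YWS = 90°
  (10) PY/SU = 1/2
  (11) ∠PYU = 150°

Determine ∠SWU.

Step 1: By the law of cosines on triangle WSU: WU² = 15² + 15² − 2·15·15·cos(120°) = 675, so WU = 15·√3.
Step 2: By the inverse law of cosines on triangle SWU: cos(∠SWU) = (15² + (15·√3)² − 15²) / (2·15·15·√3) = 675/779.42 = 0.866, so ∠SWU = 30°.

Therefore, the measure of angle ∠SWU = 30°.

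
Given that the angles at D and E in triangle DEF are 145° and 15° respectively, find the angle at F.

angle F = 180 - 145 - 15 = 20 degrees.

20 degrees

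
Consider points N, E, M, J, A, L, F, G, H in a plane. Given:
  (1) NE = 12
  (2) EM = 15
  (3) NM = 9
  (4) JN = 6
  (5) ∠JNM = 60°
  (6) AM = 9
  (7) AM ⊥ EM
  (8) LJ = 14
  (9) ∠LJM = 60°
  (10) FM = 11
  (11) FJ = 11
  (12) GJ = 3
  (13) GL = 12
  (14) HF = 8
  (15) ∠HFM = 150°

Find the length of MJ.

Step 1: By the law of cosines on triangle MNJ: MJ² = 9² + 6² − 2·9·6·cos(60°) = 63, so MJ = 3·√7.

Therefore, the length of MJ = 3·√7.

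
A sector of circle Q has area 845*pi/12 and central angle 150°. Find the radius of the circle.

r² = 360 × 845*pi/12 / (π × 150) = 169, so r = 13.

13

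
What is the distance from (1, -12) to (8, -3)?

d = sqrt((7)^2 + (9)^2) = sqrt(130)

sqrt(130)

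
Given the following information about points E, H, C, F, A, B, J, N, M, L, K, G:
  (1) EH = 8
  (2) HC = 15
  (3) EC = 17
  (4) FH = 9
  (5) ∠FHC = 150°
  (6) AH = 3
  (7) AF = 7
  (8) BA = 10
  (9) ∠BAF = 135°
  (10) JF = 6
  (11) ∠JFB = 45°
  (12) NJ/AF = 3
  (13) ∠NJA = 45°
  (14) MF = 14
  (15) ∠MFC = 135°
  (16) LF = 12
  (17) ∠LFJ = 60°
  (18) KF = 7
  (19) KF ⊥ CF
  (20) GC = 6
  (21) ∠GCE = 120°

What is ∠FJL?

Step 1: By the law of cosines on triangle JFL: JL² = 6² + 12² − 2·6·12·cos(60°) = 108, so JL = 6·√3.
Step 2: By the inverse law of cosines on triangle FJL: cos(∠FJL) = (6² + (6·√3)² − 12²) / (2·6·6·√3) = 0/124.71 = 0, so ∠FJL = 90°.

Therefore, the measure of angle ∠FJL = 90°.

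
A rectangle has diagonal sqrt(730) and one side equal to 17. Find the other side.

The diagonal of a rectangle forms a right triangle with the two sides.
Rearranging the Pythagorean theorem: missing side = sqrt(d^2 - known^2).
= sqrt(730 - 289) = sqrt(441) = 21.

21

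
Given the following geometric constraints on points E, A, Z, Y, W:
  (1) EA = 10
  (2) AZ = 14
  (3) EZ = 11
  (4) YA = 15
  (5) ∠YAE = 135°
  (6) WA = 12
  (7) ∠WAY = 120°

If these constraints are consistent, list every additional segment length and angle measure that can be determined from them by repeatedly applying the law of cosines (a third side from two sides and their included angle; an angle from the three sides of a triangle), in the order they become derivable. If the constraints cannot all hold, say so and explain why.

The constraints are consistent. Derivable facts, in order:
After 1 step:
- EY ≈ 23.18
- YW = 3·√61
- ∠AEZ = 83.48°
- ∠AZE = 45.21°
- ∠EAZ = 51.32°
After 2 steps:
- ∠AEY = 27.24°
- ∠AWY = 33.67°
- ∠AYE = 17.76°
- ∠AYW = 26.33°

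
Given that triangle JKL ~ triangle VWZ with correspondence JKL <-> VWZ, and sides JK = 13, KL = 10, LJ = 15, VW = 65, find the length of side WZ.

k = 65/13 = 5. WZ = 5 * 10 = 50.

50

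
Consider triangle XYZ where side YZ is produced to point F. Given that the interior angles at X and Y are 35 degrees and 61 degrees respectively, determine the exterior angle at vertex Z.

Exterior angle = 35 + 61 = 96 degrees (exterior angle theorem).

96 degrees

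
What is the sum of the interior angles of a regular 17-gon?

The sum of interior angles of an n-sided polygon is (n - 2) * 180.
For n = 17: (17 - 2) * 180 = 15 * 180 = 2700 degrees.

2700 degrees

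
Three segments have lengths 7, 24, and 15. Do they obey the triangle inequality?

Check the triangle inequality: 7 + 15 = 22 ≤ 24.
Since the sum of two sides does not exceed the third, no triangle can be formed.

No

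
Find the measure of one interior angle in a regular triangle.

Each interior angle of a regular n-gon is (n - 2) * 180 / n.
For n = 3: (3 - 2) * 180 / 3 = 180/3 = 60 degrees.

60 degrees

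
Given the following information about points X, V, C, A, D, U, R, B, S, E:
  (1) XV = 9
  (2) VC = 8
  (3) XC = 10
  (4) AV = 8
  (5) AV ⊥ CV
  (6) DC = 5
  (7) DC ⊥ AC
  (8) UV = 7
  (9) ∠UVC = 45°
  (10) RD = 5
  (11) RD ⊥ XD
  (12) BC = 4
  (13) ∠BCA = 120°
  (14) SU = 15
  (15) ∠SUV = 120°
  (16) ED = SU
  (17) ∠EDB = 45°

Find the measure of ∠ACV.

Step 1: By the law of cosines on triangle CVA: CA² = 8² + 8² − 2·8·8·cos(90°) = 128, so CA = 8·√2.
Step 2: By the inverse law of cosines on triangle ACV: cos(∠ACV) = ((8·√2)² + 8² − 8²) / (2·8·√2·8) = 128/181.02 = 0.7071, so ∠ACV = 45°.

Therefore, the measure of angle ∠ACV = 45°.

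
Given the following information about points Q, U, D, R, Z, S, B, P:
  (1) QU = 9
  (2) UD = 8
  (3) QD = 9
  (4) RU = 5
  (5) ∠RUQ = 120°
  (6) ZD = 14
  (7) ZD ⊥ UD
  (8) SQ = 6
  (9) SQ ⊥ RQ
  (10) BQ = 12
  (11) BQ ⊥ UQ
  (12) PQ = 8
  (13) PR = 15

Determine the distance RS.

Step 1: By the law of cosines on triangle RUQ: RQ² = 5² + 9² − 2·5·9·cos(120°) = 151, so RQ = √151.
Step 2: By the law of cosines on triangle RQS: RS² = √151² + 6² − 2·√151·6·cos(90°) = 187, so RS = √187.

Therefore, the length of RS = √187.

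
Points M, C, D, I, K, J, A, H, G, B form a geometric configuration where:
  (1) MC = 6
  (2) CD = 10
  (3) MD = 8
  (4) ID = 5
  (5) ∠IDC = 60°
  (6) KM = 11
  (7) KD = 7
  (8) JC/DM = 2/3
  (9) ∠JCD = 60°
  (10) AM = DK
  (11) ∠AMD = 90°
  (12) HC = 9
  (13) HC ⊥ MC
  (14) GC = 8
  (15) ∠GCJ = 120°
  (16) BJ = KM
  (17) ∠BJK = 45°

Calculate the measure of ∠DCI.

Step 1: By the law of cosines on triangle CDI: CI² = 10² + 5² − 2·10·5·cos(60°) = 75, so CI = 5·√3.
Step 2: By the inverse law of cosines on triangle DCI: cos(∠DCI) = (10² + (5·√3)² − 5²) / (2·10·5·√3) = 150/173.21 = 0.866, so ∠DCI = 30°.

Therefore, the measure of angle ∠DCI = 30°.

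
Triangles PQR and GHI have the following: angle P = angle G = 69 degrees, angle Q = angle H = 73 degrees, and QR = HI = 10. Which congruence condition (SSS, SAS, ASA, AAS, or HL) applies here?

Consider the given information: angle P = angle G = 69 degrees, angle Q = angle H = 73 degrees, and QR = HI = 10
This is not SSS or HL: SSS requires all three pairs of sides, but we don't have that. HL only applies to right triangles with matching hypotenuse and leg.
The correct criterion is AAS. Two pairs of corresponding angles and a non-included side are equal (Angle-Angle-Side).

AAS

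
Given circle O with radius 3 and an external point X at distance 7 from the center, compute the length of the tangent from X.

tangent = √(d² - r²) = √(7² - 3²) = √(49 - 9) = √40 = 2*sqrt(10)

2*sqrt(10)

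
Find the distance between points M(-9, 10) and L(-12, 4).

d = sqrt((-3)^2 + (-6)^2) = sqrt(45) = 3*sqrt(5)

3*sqrt(5)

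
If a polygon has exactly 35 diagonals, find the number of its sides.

Using d = n(n - 3)/2, we solve 35 = n(n - 3)/2.
So n(n - 3) = 70.
Testing n = 10: 10 * 7 = 70 = 70. Correct.
The polygon has 10 sides.

10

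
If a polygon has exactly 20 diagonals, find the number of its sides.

Using d = n(n - 3)/2, we solve 20 = n(n - 3)/2.
So n(n - 3) = 40.
Testing n = 8: 8 * 5 = 40 = 40. Correct.
The polygon has 8 sides.

8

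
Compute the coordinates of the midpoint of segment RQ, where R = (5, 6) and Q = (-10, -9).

M = ((x₁ + x₂)/2, (y₁ + y₂)/2)
= ((5 + -10)/2, (6 + -9)/2)
= (-5/2, -3/2) = (-5/2, -3/2)

(-5/2, -3/2)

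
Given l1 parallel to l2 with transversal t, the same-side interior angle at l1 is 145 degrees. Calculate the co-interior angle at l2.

Co-interior angles sum to 180: 180 - 145 = 35 degrees.

35 degrees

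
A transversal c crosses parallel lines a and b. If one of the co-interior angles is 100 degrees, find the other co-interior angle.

Co-interior angles sum to 180: 180 - 100 = 80 degrees.

80 degrees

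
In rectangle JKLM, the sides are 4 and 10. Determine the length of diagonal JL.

d = sqrt(4^2 + 10^2) = sqrt(116) = 2*sqrt(29)

2*sqrt(29)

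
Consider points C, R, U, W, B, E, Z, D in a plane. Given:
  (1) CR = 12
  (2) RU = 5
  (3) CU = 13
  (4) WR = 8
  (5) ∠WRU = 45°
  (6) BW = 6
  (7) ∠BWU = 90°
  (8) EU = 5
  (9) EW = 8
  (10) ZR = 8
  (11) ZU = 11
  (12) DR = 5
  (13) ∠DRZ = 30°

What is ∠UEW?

Step 1: By the law of cosines on triangle URW: UW² = 5² + 8² − 2·5·8·cos(45°) = 32.43, so UW ≈ 5.69.
Step 2: By the inverse law of cosines on triangle UEW: cos(∠UEW) = (5² + 8² − 5.69²) / (2·5·8) = 56.57/80 = 0.7071, so ∠UEW = 45°.

Therefore, the measure of angle ∠UEW = 45°.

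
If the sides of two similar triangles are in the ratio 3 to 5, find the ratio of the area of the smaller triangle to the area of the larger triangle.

Area ratio = (side ratio)^2 = (3/5)^2 = 9:25.

9:25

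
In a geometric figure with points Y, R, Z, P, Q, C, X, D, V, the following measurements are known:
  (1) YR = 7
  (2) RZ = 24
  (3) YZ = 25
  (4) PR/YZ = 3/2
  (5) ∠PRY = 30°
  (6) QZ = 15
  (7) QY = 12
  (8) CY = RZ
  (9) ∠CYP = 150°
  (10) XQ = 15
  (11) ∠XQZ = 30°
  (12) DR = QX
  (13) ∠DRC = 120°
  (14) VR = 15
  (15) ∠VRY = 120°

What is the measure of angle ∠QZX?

Step 1: By the law of cosines on triangle ZQX: ZX² = 15² + 15² − 2·15·15·cos(30°) = 60.29, so ZX ≈ 7.76.
Step 2: By the inverse law of cosines on triangle QZX: cos(∠QZX) = (15² + 7.76² − 15²) / (2·15·7.76) = 60.29/232.94 = 0.2588, so ∠QZX = 75°.

Therefore, the measure of angle ∠QZX = 75°.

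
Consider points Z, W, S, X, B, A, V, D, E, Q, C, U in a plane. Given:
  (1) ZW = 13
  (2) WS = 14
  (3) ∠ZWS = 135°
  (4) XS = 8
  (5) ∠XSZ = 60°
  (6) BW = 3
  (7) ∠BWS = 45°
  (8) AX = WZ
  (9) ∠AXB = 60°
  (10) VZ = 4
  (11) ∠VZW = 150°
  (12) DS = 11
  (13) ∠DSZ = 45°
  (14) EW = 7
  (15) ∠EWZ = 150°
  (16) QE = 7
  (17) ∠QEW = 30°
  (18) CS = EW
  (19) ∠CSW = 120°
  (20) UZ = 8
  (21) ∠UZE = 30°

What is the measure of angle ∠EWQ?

Step 1: By the law of cosines on triangle WEQ: WQ² = 7² + 7² − 2·7·7·cos(30°) = 13.13, so WQ ≈ 3.62.
Step 2: By the inverse law of cosines on triangle EWQ: cos(∠EWQ) = (7² + 3.62² − 7²) / (2·7·3.62) = 13.13/50.73 = 0.2588, so ∠EWQ = 75°.

Therefore, the measure of angle ∠EWQ = 75°.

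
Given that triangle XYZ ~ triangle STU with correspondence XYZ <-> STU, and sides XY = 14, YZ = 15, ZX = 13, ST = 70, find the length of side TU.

Since the triangles are similar, the ratio of corresponding sides is constant.
Scale factor k = ST / XY = 70 / 14 = 5
TU = k * YZ = 5 * 15 = 75

75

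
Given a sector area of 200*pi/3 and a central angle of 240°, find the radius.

r² = 360 × 200*pi/3 / (π × 240) = 100, so r = 10.

10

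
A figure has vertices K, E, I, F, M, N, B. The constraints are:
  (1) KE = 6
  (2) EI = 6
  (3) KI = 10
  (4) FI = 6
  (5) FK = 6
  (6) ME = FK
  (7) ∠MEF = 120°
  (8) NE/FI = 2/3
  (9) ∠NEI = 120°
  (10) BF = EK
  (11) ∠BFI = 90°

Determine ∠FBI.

From the given relations: BF = EK = 6.
Step 1: By the law of cosines on triangle BFI: BI² = 6² + 6² − 2·6·6·cos(90°) = 72, so BI = 6·√2.
Step 2: By the inverse law of cosines on triangle FBI: cos(∠FBI) = (6² + (6·√2)² − 6²) / (2·6·6·√2) = 72/101.82 = 0.7071, so ∠FBI = 45°.

Therefore, the measure of angle ∠FBI = 45°.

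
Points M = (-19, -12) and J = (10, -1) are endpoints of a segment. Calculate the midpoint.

The midpoint is the point halfway along the segment.
Move half the horizontal distance: -19 + (10 - -19)/2 = -19 + 29/2 = -9/2
Move half the vertical distance: -12 + (-1 - -12)/2 = -12 + 11/2 = -13/2
Midpoint = (-9/2, -13/2)

(-9/2, -13/2)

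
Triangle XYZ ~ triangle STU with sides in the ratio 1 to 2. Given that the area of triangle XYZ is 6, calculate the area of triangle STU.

Area ratio = (1/2)^2 = 1/4. Area of STU = 6 * 4/1 = 24.

24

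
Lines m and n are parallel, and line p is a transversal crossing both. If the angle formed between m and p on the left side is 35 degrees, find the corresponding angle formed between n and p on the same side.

Corresponding angles are equal: 35 degrees.

35 degrees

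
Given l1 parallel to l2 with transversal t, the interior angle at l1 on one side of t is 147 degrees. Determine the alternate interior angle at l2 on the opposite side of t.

Alternate interior angles lie on opposite sides of the transversal, between the parallel lines.
By the alternate interior angle theorem, they are equal: 147 degrees.

147 degrees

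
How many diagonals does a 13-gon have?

Total line segments between 13 vertices = C(13,2) = 78.
Subtract the 13 sides: 78 - 13 = 65 diagonals.

65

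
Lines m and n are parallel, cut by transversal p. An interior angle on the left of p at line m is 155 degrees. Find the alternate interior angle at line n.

Alternate interior angles are equal: 155 degrees.

155 degrees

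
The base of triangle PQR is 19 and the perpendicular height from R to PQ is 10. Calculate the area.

A triangle's area is half the area of a rectangle with the same base and height.
Area = (1/2) * 19 * 10 = 95.

95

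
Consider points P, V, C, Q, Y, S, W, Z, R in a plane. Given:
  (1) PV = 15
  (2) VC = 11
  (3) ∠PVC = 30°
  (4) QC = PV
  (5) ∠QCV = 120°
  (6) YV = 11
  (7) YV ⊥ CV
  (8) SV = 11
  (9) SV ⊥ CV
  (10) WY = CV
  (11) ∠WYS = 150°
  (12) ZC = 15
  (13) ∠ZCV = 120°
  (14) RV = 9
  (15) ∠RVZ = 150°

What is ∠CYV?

Step 1: By the law of cosines on triangle YVC: YC² = 11² + 11² − 2·11·11·cos(90°) = 242, so YC = 11·√2.
Step 2: By the inverse law of cosines on triangle CYV: cos(∠CYV) = ((11·√2)² + 11² − 11²) / (2·11·√2·11) = 242/342.24 = 0.7071, so ∠CYV = 45°.

Therefore, the measure of angle ∠CYV = 45°.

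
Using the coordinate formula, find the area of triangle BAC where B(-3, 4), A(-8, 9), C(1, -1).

Shoelace: Area = (1/2)|-3(9--1) + -8(-1-4) + 1(4-9)| = (1/2)(5) = 5/2

5/2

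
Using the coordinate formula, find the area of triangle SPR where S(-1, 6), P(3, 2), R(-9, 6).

Using the Shoelace formula for a triangle:
Area = (1/2)|x0(y1 - y2) + x1(y2 - y0) + x2(y0 - y1)|
Area = (1/2)|-1(2 - 6) + 3(6 - 6) + -9(6 - 2)|
Area = (1/2)|4 + 0 + -36|
Area = (1/2)|-32|
Area = (1/2)(32)
Area = 16

16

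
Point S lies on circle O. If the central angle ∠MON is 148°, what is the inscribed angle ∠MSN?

An inscribed angle intercepts an arc from a point on the circle, while the central angle intercepts the same arc from the center.
The inscribed angle is always half the central angle: 148° / 2 = 74°.

74°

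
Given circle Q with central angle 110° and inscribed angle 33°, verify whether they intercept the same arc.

By the inscribed angle theorem, the inscribed angle for a central angle of 110° should be 110° / 2 = 55°.
The given inscribed angle is 33°, which does not equal 55°.
Therefore, no, they do not correspond to the same arc.

No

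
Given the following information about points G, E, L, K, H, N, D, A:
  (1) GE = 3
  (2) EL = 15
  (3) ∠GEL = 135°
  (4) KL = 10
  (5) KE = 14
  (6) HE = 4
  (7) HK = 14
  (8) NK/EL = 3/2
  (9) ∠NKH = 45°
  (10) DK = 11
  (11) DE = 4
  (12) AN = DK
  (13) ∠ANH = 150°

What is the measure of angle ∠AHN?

From the given relations: NK = 3/2·EL = 3/2·15 ≈ 22.5; AN = DK = 11.
Step 1: By the law of cosines on triangle HKN: HN² = 14² + 22.5² − 2·14·22.5·cos(45°) = 256.77, so HN ≈ 16.02.
Step 2: By the law of cosines on triangle HNA: HA² = 16.02² + 11² − 2·16.02·11·cos(150°) = 683.07, so HA ≈ 26.14.
Step 3: By the inverse law of cosines on triangle AHN: cos(∠AHN) = (26.14² + 16.02² − 11²) / (2·26.14·16.02) = 818.85/837.6 = 0.9776, so ∠AHN = 12.15°.

Therefore, the measure of angle ∠AHN = 12.15°.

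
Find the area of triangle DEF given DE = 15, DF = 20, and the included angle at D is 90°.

When two sides and the included angle are known, the area formula is (1/2)ab sin(C).
The height from one side to the opposite vertex is 20 sin(90°) = 20.
Area = (1/2) * 15 * 20 = 150.

150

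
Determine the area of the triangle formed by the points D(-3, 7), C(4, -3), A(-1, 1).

Using the Shoelace formula for a triangle:
Area = (1/2)|x0(y1 - y2) + x1(y2 - y0) + x2(y0 - y1)|
Area = (1/2)|-3(-3 - 1) + 4(1 - 7) + -1(7 - -3)|
Area = (1/2)|12 + -24 + -10|
Area = (1/2)|-22|
Area = (1/2)(22)
Area = 11

11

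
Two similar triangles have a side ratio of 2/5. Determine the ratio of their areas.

Area ratio = (side ratio)^2 = (2/5)^2 = 4:25.

4:25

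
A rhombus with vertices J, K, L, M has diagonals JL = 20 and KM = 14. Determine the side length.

The diagonals of a rhombus bisect each other at right angles.
Half-diagonals: 20/2 = 10 and 14/2 = 7
side = sqrt(10^2 + 7^2)
side = sqrt(100 + 49)
side = sqrt(149)

sqrt(149)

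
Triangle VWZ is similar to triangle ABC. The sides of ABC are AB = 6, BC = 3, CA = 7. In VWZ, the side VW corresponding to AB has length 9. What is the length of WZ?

k = 9/6 = 3/2. WZ = 3/2 * 3 = 9/2.

9/2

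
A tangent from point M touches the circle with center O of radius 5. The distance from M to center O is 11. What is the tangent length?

tangent = √(d² - r²) = √(11² - 5²) = √(121 - 25) = √96 = 4*sqrt(6)

4*sqrt(6)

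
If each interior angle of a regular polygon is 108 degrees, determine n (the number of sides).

Each interior angle of a regular n-gon is (n - 2) * 180 / n.
Setting this equal to 108:
(n - 2) * 180 / n = 108
Each exterior angle = 180 - 108 = 72 degrees.
Since exterior angles sum to 360: n = 360 / 72 = 5.

5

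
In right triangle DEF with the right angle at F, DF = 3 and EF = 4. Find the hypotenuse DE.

In a right triangle, the square of the hypotenuse equals the sum of the squares of the two legs.
The legs are 3 and 4, so the hypotenuse = sqrt(9 + 16) = sqrt(25) = 5.

5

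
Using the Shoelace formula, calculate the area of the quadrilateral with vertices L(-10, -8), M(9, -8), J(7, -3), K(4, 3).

Shoelace: sum of cross terms = 212, Area = (1/2)|212| = 106

106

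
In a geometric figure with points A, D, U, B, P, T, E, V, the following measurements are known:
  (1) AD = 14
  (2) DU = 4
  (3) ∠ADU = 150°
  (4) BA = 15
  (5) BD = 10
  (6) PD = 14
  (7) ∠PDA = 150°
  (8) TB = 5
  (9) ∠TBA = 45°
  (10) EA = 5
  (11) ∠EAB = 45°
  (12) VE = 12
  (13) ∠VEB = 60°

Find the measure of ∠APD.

Step 1: By the law of cosines on triangle PDA: PA² = 14² + 14² − 2·14·14·cos(150°) = 731.48, so PA ≈ 27.05.
Step 2: By the inverse law of cosines on triangle APD: cos(∠APD) = (27.05² + 14² − 14²) / (2·27.05·14) = 731.48/757.29 = 0.9659, so ∠APD = 15°.

Therefore, the measure of angle ∠APD = 15°.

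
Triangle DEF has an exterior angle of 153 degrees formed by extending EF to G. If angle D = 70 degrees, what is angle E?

The exterior angle theorem states that an exterior angle equals the sum of the two non-adjacent interior angles.
So 153 = 70 + angle E, which gives angle E = 153 - 70 = 83 degrees.

83 degrees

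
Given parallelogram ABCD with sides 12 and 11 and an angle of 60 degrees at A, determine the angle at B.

Opposite sides of a parallelogram are parallel, so consecutive angles form co-interior angles on a transversal.
Co-interior angles sum to 180°, giving angle B = 180 - 60 = 120 degrees.

120 degrees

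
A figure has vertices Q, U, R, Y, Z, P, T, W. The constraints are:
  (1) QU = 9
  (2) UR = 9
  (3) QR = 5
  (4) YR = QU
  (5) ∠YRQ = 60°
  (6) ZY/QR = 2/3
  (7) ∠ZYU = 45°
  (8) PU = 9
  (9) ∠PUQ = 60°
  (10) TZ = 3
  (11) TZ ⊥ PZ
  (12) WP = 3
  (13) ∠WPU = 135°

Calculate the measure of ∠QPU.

Step 1: By the law of cosines on triangle PUQ: PQ² = 9² + 9² − 2·9·9·cos(60°) = 81, so PQ = 9.
Step 2: By the inverse law of cosines on triangle QPU: cos(∠QPU) = (9² + 9² − 9²) / (2·9·9) = 81/162 = 0.5, so ∠QPU = 60°.

Therefore, the measure of angle ∠QPU = 60°.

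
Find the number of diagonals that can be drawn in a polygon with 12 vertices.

Each of the 12 vertices connects to 9 non-adjacent vertices via diagonals.
Total connections = 12 × 9 = 108, but each diagonal is counted twice.
Number of diagonals = 108 / 2 = 54.

54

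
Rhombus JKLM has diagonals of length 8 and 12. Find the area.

The diagonals of a rhombus divide it into four right triangles.
Each triangle has legs 8/ 2 = 4 and 12/2 = 6, so each has area (1/2)*4*6 = 12.
Four such triangles give total area = (d1 * d2) / 2 = 48.

48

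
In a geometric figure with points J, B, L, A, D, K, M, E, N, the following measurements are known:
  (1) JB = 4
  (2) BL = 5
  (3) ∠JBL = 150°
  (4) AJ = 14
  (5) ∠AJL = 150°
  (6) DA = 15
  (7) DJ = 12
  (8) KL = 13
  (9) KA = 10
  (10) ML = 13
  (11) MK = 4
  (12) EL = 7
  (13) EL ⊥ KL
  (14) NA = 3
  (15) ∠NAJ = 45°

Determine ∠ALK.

Step 1: By the law of cosines on triangle LBJ: LJ² = 5² + 4² − 2·5·4·cos(150°) = 75.64, so LJ ≈ 8.7.
Step 2: By the law of cosines on triangle LJA: LA² = 8.7² + 14² − 2·8.7·14·cos(150°) = 482.54, so LA ≈ 21.97.
Step 3: By the inverse law of cosines on triangle ALK: cos(∠ALK) = (21.97² + 13² − 10²) / (2·21.97·13) = 551.54/571.13 = 0.9657, so ∠ALK = 15.05°.

Therefore, the measure of angle ∠ALK = 15.05°.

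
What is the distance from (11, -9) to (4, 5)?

d = sqrt((4 - 11)^2 + (5 - -9)^2)
d = sqrt(-7^2 + 14^2)
d = sqrt(49 + 196)
d = sqrt(245) = 7*sqrt(5)

7*sqrt(5)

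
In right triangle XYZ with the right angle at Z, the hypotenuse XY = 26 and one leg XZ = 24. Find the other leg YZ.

By the Pythagorean theorem: YZ^2 = XY^2 - XZ^2
YZ^2 = 26^2 - 24^2 = 676 - 576 = 100
YZ = sqrt(100) = 10

10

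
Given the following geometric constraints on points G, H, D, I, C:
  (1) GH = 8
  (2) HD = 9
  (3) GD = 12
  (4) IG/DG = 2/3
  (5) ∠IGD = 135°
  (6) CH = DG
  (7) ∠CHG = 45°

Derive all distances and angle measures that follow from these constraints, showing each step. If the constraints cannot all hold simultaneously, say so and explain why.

The constraints are consistent.

From the given relations:
  IG = 2/3·DG = 2/3·12 = 8
  CH = DG = 12

Step 1: From GH = 8, HC = 12, and ∠GHC = 45°, by the law of cosines:
  GC² = GH² + HC² - 2·GH·HC·cos(45°) = 64 + 144 - 135.8 = 72.24
  GC ≈ 8.5

Step 2: From DG = 12, GI = 8, and ∠DGI = 135°, by the law of cosines:
  DI² = DG² + GI² - 2·DG·GI·cos(135°) = 144 + 64 + 135.8 = 343.8
  DI ≈ 18.54

Step 3: From GD = 12, GH = 8, DH = 9, by the inverse law of cosines:
  cos(∠DGH) = (GD² + GH² - DH²) / (2·GD·GH)
  ∠DGH = 48.59°

Step 4: From HD = 9, HG = 8, DG = 12, by the inverse law of cosines:
  cos(∠DHG) = (HD² + HG² - DG²) / (2·HD·HG)
  ∠DHG = 89.6°

Step 5: From DG = 12, DH = 9, GH = 8, by the inverse law of cosines:
  cos(∠GDH) = (DG² + DH² - GH²) / (2·DG·DH)
  ∠GDH = 41.81°

Step 6: From GC = 8.5, GH = 8, CH = 12, by the inverse law of cosines:
  cos(∠CGH) = (GC² + GH² - CH²) / (2·GC·GH)
  ∠CGH = 93.27°

Step 7: From DG = 12, DI = 18.54, GI = 8, by the inverse law of cosines:
  cos(∠GDI) = (DG² + DI² - GI²) / (2·DG·DI)
  ∠GDI = 17.76°

Step 8: From ID = 18.54, IG = 8, DG = 12, by the inverse law of cosines:
  cos(∠DIG) = (ID² + IG² - DG²) / (2·ID·IG)
  ∠DIG = 27.24°

Step 9: From CG = 8.5, CH = 12, GH = 8, by the inverse law of cosines:
  cos(∠GCH) = (CG² + CH² - GH²) / (2·CG·CH)
  ∠GCH = 41.73°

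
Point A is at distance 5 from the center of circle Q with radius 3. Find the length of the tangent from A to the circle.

Let T be the point of tangency. Then QT ⊥ AT (radius ⊥ tangent).
In right triangle QTA: QA² = QT² + AT²
5² = 3² + AT²
AT² = 16, AT = 4

4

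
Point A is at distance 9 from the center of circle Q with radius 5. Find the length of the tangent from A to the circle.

The tangent, radius, and line from the external point to the center form a right triangle.
The right angle is where the tangent meets the radius.
By the Pythagorean theorem: tangent² + 5² = 9²
tangent² = 81 - 25 = 56
tangent = 2*sqrt(14)

2*sqrt(14)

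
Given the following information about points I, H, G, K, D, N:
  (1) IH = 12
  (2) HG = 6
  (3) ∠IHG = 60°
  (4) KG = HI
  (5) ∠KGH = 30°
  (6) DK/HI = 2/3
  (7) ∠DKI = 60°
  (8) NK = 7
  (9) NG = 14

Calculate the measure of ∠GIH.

Step 1: By the law of cosines on triangle IHG: IG² = 12² + 6² − 2·12·6·cos(60°) = 108, so IG = 6·√3.
Step 2: By the inverse law of cosines on triangle GIH: cos(∠GIH) = ((6·√3)² + 12² − 6²) / (2·6·√3·12) = 216/249.42 = 0.866, so ∠GIH = 30°.

Therefore, the measure of angle ∠GIH = 30°.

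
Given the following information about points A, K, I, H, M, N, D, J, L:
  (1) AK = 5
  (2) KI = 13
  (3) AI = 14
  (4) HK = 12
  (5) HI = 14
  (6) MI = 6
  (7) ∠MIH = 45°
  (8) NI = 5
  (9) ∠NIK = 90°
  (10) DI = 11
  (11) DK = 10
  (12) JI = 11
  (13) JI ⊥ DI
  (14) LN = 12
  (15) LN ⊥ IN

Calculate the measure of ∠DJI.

Step 1: By the law of cosines on triangle JID: JD² = 11² + 11² − 2·11·11·cos(90°) = 242, so JD = 11·√2.
Step 2: By the inverse law of cosines on triangle DJI: cos(∠DJI) = ((11·√2)² + 11² − 11²) / (2·11·√2·11) = 242/342.24 = 0.7071, so ∠DJI = 45°.

Therefore, the measure of angle ∠DJI = 45°.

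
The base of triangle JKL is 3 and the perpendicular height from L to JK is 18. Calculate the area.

Area = (1/2) * base * height
Area = (1/2) * 3 * 18
Area = 27

27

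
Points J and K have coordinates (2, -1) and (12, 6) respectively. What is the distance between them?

d = sqrt((12 - 2)^2 + (6 - -1)^2)
d = sqrt(10^2 + 7^2)
d = sqrt(100 + 49)
d = sqrt(149)

sqrt(149)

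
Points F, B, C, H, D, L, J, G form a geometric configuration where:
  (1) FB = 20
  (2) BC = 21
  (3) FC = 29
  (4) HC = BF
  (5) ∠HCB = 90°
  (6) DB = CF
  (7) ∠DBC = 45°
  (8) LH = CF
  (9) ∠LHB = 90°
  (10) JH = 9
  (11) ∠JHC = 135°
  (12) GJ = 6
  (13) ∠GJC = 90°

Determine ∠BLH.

From the given relations: HC = BF = 20; LH = CF = 29.
Step 1: By the law of cosines on triangle BCH: BH² = 21² + 20² − 2·21·20·cos(90°) = 841, so BH = 29.
Step 2: By the law of cosines on triangle LHB: LB² = 29² + 29² − 2·29·29·cos(90°) = 1682, so LB ≈ 41.01.
Step 3: By the inverse law of cosines on triangle BLH: cos(∠BLH) = (41.01² + 29² − 29²) / (2·41.01·29) = 1682/2378.71 = 0.7071, so ∠BLH = 45°.

Therefore, the measure of angle ∠BLH = 45°.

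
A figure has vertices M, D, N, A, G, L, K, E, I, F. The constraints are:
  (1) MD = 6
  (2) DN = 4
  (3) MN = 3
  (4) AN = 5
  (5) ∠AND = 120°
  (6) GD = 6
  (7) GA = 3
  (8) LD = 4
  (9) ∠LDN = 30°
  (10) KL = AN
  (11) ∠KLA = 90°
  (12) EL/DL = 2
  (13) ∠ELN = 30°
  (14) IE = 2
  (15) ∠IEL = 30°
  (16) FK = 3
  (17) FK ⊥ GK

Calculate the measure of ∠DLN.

Step 1: By the law of cosines on triangle LDN: LN² = 4² + 4² − 2·4·4·cos(30°) = 4.29, so LN ≈ 2.07.
Step 2: By the inverse law of cosines on triangle DLN: cos(∠DLN) = (4² + 2.07² − 4²) / (2·4·2.07) = 4.29/16.56 = 0.2588, so ∠DLN = 75°.

Therefore, the measure of angle ∠DLN = 75°.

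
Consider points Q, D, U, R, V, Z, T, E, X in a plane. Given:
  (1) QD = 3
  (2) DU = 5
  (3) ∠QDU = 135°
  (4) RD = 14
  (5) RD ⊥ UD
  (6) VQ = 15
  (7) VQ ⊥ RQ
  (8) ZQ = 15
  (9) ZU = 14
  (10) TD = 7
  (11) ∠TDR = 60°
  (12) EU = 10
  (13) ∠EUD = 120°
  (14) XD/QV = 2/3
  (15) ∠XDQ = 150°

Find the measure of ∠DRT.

Step 1: By the law of cosines on triangle RDT: RT² = 14² + 7² − 2·14·7·cos(60°) = 147, so RT = 7·√3.
Step 2: By the inverse law of cosines on triangle DRT: cos(∠DRT) = (14² + (7·√3)² − 7²) / (2·14·7·√3) = 294/339.48 = 0.866, so ∠DRT = 30°.

Therefore, the measure of angle ∠DRT = 30°.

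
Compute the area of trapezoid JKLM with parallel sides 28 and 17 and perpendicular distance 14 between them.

Area = (28 + 17) * 14 / 2 = 630 / 2 = 315

315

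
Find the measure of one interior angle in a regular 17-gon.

Each interior angle of a regular n-gon is (n - 2) * 180 / n.
For n = 17: (17 - 2) * 180 / 17 = 2700/17 = 2700/17 degrees.

2700/17 degrees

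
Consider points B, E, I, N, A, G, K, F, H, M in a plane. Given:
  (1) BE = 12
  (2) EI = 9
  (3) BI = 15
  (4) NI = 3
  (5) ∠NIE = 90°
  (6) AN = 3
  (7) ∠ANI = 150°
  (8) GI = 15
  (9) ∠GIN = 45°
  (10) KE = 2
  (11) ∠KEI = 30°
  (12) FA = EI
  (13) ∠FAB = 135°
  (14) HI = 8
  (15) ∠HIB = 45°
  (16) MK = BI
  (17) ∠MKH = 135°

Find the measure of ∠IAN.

Step 1: By the law of cosines on triangle ANI: AI² = 3² + 3² − 2·3·3·cos(150°) = 33.59, so AI ≈ 5.8.
Step 2: By the inverse law of cosines on triangle IAN: cos(∠IAN) = (5.8² + 3² − 3²) / (2·5.8·3) = 33.59/34.77 = 0.9659, so ∠IAN = 15°.

Therefore, the measure of angle ∠IAN = 15°.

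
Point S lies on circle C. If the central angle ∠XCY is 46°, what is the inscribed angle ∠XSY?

Inscribed angle = 46° / 2 = 23° (inscribed angle theorem).

23°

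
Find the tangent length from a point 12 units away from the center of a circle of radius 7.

The tangent, radius, and line from the external point to the center form a right triangle.
The right angle is where the tangent meets the radius.
By the Pythagorean theorem: tangent² + 7² = 12²
tangent² = 144 - 49 = 95
tangent = sqrt(95)

sqrt(95)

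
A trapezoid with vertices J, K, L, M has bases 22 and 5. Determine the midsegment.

The midsegment (median) of a trapezoid connects the midpoints of the non-parallel sides.
Its length is the average of the two bases: (22 + 5) / 2 = 27/2.

27/2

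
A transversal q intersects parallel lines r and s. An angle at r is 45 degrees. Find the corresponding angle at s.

Corresponding angles are equal: 45 degrees.

45 degrees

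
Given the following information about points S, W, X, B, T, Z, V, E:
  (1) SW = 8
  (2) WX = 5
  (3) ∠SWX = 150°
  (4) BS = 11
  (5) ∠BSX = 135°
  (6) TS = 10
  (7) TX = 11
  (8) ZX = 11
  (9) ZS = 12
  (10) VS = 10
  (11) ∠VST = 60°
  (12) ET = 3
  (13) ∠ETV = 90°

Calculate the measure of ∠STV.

Step 1: By the law of cosines on triangle TSV: TV² = 10² + 10² − 2·10·10·cos(60°) = 100, so TV = 10.
Step 2: By the inverse law of cosines on triangle STV: cos(∠STV) = (10² + 10² − 10²) / (2·10·10) = 100/200 = 0.5, so ∠STV = 60°.

Therefore, the measure of angle ∠STV = 60°.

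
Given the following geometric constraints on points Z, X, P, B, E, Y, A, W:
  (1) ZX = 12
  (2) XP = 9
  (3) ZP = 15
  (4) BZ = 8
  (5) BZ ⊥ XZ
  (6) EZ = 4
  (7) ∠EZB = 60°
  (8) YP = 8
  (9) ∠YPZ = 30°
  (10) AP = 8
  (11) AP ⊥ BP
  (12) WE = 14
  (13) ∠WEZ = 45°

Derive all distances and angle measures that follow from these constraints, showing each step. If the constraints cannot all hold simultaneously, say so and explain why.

The constraints are consistent.

Step 1: From ZP = 15, PY = 8, and ∠ZPY = 30°, by the law of cosines:
  ZY² = ZP² + PY² - 2·ZP·PY·cos(30°) = 225 + 64 - 207.8 = 81.15
  ZY ≈ 9.01

Step 2: From ZE = 4, EW = 14, and ∠ZEW = 45°, by the law of cosines:
  ZW² = ZE² + EW² - 2·ZE·EW·cos(45°) = 16 + 196 - 79.2 = 132.8
  ZW ≈ 11.52

Step 3: From XZ = 12, ZB = 8, and ∠XZB = 90°, by the law of cosines:
  XB² = XZ² + ZB² - 2·XZ·ZB·cos(90°) = 144 + 64 - 0 = 208
  XB = 4·√13

Step 4: From BZ = 8, ZE = 4, and ∠BZE = 60°, by the law of cosines:
  BE² = BZ² + ZE² - 2·BZ·ZE·cos(60°) = 64 + 16 - 32 = 48
  BE = 4·√3

Step 5: From ZP = 15, ZX = 12, PX = 9, by the inverse law of cosines:
  cos(∠PZX) = (ZP² + ZX² - PX²) / (2·ZP·ZX)
  ∠PZX = 36.87°

Step 6: From XP = 9, XZ = 12, PZ = 15, by the inverse law of cosines:
  cos(∠PXZ) = (XP² + XZ² - PZ²) / (2·XP·XZ)
  ∠PXZ = 90°

Step 7: From PX = 9, PZ = 15, XZ = 12, by the inverse law of cosines:
  cos(∠XPZ) = (PX² + PZ² - XZ²) / (2·PX·PZ)
  ∠XPZ = 53.13°

Step 8: From ZE = 4, ZW = 11.52, EW = 14, by the inverse law of cosines:
  cos(∠EZW) = (ZE² + ZW² - EW²) / (2·ZE·ZW)
  ∠EZW = 120.79°

Step 9: From ZP = 15, ZY = 9.01, PY = 8, by the inverse law of cosines:
  cos(∠PZY) = (ZP² + ZY² - PY²) / (2·ZP·ZY)
  ∠PZY = 26.36°

Step 10: From XB = 4·√13, XZ = 12, BZ = 8, by the inverse law of cosines:
  cos(∠BXZ) = (XB² + XZ² - BZ²) / (2·XB·XZ)
  ∠BXZ = 33.69°

Step 11: From BE = 4·√3, BZ = 8, EZ = 4, by the inverse law of cosines:
  cos(∠EBZ) = (BE² + BZ² - EZ²) / (2·BE·BZ)
  ∠EBZ = 30°

Step 12: From BX = 4·√13, BZ = 8, XZ = 12, by the inverse law of cosines:
  cos(∠XBZ) = (BX² + BZ² - XZ²) / (2·BX·BZ)
  ∠XBZ = 56.31°

Step 13: From EB = 4·√3, EZ = 4, BZ = 8, by the inverse law of cosines:
  cos(∠BEZ) = (EB² + EZ² - BZ²) / (2·EB·EZ)
  ∠BEZ = 90°

Step 14: From YP = 8, YZ = 9.01, PZ = 15, by the inverse law of cosines:
  cos(∠PYZ) = (YP² + YZ² - PZ²) / (2·YP·YZ)
  ∠PYZ = 123.64°

Step 15: From WE = 14, WZ = 11.52, EZ = 4, by the inverse law of cosines:
  cos(∠EWZ) = (WE² + WZ² - EZ²) / (2·WE·WZ)
  ∠EWZ = 14.21°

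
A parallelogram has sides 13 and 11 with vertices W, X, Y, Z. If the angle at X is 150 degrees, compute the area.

Area = 13 * 11 * sin(150°) = 143 * 1/2 = 143/2

143/2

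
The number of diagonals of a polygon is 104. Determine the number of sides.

Using d = n(n - 3)/2, we solve 104 = n(n - 3)/2.
So n(n - 3) = 208.
Testing n = 16: 16 * 13 = 208 = 208. Correct.
The polygon has 16 sides.

16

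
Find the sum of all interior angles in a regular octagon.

The sum of interior angles of an n-sided polygon is (n - 2) * 180.
For n = 8: (8 - 2) * 180 = 6 * 180 = 1080 degrees.

1080 degrees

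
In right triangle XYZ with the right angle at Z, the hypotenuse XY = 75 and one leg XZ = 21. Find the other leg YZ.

Rearranging the Pythagorean theorem to solve for the unknown leg:
leg^2 = hypotenuse^2 - known_leg^2 = 5625 - 441 = 5184
leg = sqrt(5184) = 72.

72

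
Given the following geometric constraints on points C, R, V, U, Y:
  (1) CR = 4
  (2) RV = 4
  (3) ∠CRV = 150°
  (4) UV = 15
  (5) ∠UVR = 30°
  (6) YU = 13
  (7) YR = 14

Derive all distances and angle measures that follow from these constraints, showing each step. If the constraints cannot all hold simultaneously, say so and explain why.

The constraints are consistent.

Step 1: From CR = 4, RV = 4, and ∠CRV = 150°, by the law of cosines:
  CV² = CR² + RV² - 2·CR·RV·cos(150°) = 16 + 16 + 27.71 = 59.71
  CV ≈ 7.73

Step 2: From RV = 4, VU = 15, and ∠RVU = 30°, by the law of cosines:
  RU² = RV² + VU² - 2·RV·VU·cos(30°) = 16 + 225 - 103.9 = 137.1
  RU ≈ 11.71

Step 3: From CR = 4, CV = 7.73, RV = 4, by the inverse law of cosines:
  cos(∠RCV) = (CR² + CV² - RV²) / (2·CR·CV)
  ∠RCV = 15°

Step 4: From RU = 11.71, RV = 4, UV = 15, by the inverse law of cosines:
  cos(∠URV) = (RU² + RV² - UV²) / (2·RU·RV)
  ∠URV = 140.16°

Step 5: From RU = 11.71, RY = 14, UY = 13, by the inverse law of cosines:
  cos(∠URY) = (RU² + RY² - UY²) / (2·RU·RY)
  ∠URY = 59.97°

Step 6: From VC = 7.73, VR = 4, CR = 4, by the inverse law of cosines:
  cos(∠CVR) = (VC² + VR² - CR²) / (2·VC·VR)
  ∠CVR = 15°

Step 7: From UR = 11.71, UV = 15, RV = 4, by the inverse law of cosines:
  cos(∠RUV) = (UR² + UV² - RV²) / (2·UR·UV)
  ∠RUV = 9.84°

Step 8: From UR = 11.71, UY = 13, RY = 14, by the inverse law of cosines:
  cos(∠RUY) = (UR² + UY² - RY²) / (2·UR·UY)
  ∠RUY = 68.8°

Step 9: From YR = 14, YU = 13, RU = 11.71, by the inverse law of cosines:
  cos(∠RYU) = (YR² + YU² - RU²) / (2·YR·YU)
  ∠RYU = 51.23°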